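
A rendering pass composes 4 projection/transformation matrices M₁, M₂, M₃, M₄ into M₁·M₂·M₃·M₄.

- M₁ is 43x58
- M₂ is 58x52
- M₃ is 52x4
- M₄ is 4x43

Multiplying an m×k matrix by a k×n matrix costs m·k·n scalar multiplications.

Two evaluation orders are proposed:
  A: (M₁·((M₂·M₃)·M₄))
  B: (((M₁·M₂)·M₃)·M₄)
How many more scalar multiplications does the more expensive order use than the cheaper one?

Order A = (M₁·((M₂·M₃)·M₄)): (M₂·M₃): 58×52 by 52×4 → 58×4, cost 58·52·4 = 12064; ((M₂·M₃)·M₄): 58×4 by 4×43 → 58×43, cost 58·4·43 = 9976; cumulative 22040; (M₁·((M₂·M₃)·M₄)): 43×58 by 58×43 → 43×43, cost 43·58·43 = 107242; cumulative 129282. Total 129282.
Order B = (((M₁·M₂)·M₃)·M₄): (M₁·M₂): 43×58 by 58×52 → 43×52, cost 43·58·52 = 129688; ((M₁·M₂)·M₃): 43×52 by 52×4 → 43×4, cost 43·52·4 = 8944; cumulative 138632; (((M₁·M₂)·M₃)·M₄): 43×4 by 4×43 → 43×43, cost 43·4·43 = 7396; cumulative 146028. Total 146028.
Difference: |129282 − 146028| = 16746.

16746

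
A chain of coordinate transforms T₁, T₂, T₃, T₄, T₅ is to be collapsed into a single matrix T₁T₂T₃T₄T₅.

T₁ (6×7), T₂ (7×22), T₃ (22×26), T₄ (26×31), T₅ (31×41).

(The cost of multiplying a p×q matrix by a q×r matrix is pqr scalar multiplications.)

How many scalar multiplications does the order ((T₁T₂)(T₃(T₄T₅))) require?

(T₁T₂): 6×7 by 7×22 → 6×22, cost 6·7·22 = 924
(T₄T₅): 26×31 by 31×41 → 26×41, cost 26·31·41 = 33046
(T₃(T₄T₅)): 22×26 by 26×41 → 22×41, cost 22·26·41 = 23452; cumulative 56498
((T₁T₂)(T₃(T₄T₅))): 6×22 by 22×41 → 6×41, cost 6·22·41 = 5412; cumulative 62834
Total: 62834 scalar multiplications.

62834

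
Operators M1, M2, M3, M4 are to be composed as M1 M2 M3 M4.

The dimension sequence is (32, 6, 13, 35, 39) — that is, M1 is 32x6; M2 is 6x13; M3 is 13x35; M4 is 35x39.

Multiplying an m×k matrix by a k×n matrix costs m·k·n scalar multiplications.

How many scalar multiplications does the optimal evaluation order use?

Adjacent pairs: M1M2 = 32·6·13 = 2496; M2M3 = 6·13·35 = 2730; M3M4 = 13·35·39 = 17745.
Length 3: M1..M3: k=1: 0+2730+32·6·35=9450; k=2: 2496+0+32·13·35=17056 → min 9450 | M2..M4: k=2: 0+17745+6·13·39=20787; k=3: 2730+0+6·35·39=10920 → min 10920.
Length 4: M1..M4: k=1: 0+10920+32·6·39=18408; k=2: 2496+17745+32·13·39=36465; k=3: 9450+0+32·35·39=53130 → min 18408.
Optimal order: (M1 ((M2 M3) M4)) with cost 18408.

18408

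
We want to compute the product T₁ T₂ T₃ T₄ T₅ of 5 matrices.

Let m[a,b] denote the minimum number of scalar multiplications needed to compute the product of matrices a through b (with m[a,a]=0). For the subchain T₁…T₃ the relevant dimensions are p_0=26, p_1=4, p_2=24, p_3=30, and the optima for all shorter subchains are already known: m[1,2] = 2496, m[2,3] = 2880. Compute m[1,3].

6000

m[1,3] = min over k∈[1,2] of m[1,k]+m[k+1,3]+p_{0}·p_k·p_{3}.
k=1: 0 + 2880 + 26·4·30 = 6000; k=2: 2496 + 0 + 26·24·30 = 21216.
Minimum: 6000 at k=1.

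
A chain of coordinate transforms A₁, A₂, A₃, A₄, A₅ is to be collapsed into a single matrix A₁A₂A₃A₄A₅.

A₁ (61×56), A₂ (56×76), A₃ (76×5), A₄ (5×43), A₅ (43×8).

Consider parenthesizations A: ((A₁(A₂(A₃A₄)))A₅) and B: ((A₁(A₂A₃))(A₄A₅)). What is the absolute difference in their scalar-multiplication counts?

Order A = ((A₁(A₂(A₃A₄)))A₅): (A₃A₄): 76×5 by 5×43 → 76×43, cost 76·5·43 = 16340; (A₂(A₃A₄)): 56×76 by 76×43 → 56×43, cost 56·76·43 = 183008; cumulative 199348; (A₁(A₂(A₃A₄))): 61×56 by 56×43 → 61×43, cost 61·56·43 = 146888; cumulative 346236; ((A₁(A₂(A₃A₄)))A₅): 61×43 by 43×8 → 61×8, cost 61·43·8 = 20984; cumulative 367220. Total 367220.
Order B = ((A₁(A₂A₃))(A₄A₅)): (A₂A₃): 56×76 by 76×5 → 56×5, cost 56·76·5 = 21280; (A₁(A₂A₃)): 61×56 by 56×5 → 61×5, cost 61·56·5 = 17080; cumulative 38360; (A₄A₅): 5×43 by 43×8 → 5×8, cost 5·43·8 = 1720; ((A₁(A₂A₃))(A₄A₅)): 61×5 by 5×8 → 61×8, cost 61·5·8 = 2440; cumulative 42520. Total 42520.
Difference: |367220 − 42520| = 324700.

324700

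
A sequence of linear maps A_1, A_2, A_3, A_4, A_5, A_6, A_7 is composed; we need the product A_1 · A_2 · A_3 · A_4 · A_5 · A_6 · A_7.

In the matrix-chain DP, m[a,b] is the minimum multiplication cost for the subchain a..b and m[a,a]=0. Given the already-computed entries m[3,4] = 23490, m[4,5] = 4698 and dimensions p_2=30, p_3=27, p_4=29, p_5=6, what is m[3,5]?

m[3,5] = min over k∈[3,4] of m[3,k]+m[k+1,5]+p_{2}·p_k·p_{5}.
k=3: 0 + 4698 + 30·27·6 = 9558; k=4: 23490 + 0 + 30·29·6 = 28710.
Minimum: 9558 at k=3.

9558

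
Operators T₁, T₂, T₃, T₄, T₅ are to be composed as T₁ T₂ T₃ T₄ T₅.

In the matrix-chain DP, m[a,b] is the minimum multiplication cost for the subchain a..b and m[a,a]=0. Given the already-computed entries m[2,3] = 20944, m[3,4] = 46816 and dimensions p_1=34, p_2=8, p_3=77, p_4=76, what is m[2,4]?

m[2,4] = min over k∈[2,3] of m[2,k]+m[k+1,4]+p_{1}·p_k·p_{4}.
k=2: 0 + 46816 + 34·8·76 = 67488; k=3: 20944 + 0 + 34·77·76 = 219912.
Minimum: 67488 at k=2.

67488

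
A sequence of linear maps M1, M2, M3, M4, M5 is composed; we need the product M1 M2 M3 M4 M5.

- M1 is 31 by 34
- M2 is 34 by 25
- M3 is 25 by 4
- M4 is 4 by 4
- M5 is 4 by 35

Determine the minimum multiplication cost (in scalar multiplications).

Adjacent pairs: M1M2 = 31·34·25 = 26350; M2M3 = 34·25·4 = 3400; M3M4 = 25·4·4 = 400; M4M5 = 4·4·35 = 560.
Length 3: M1..M3: k=1: 0+3400+31·34·4=7616; k=2: 26350+0+31·25·4=29450 → min 7616 | M2..M4: k=2: 0+400+34·25·4=3800; k=3: 3400+0+34·4·4=3944 → min 3800 | M3..M5: k=3: 0+560+25·4·35=4060; k=4: 400+0+25·4·35=3900 → min 3900.
Length 4: M1..M4: k=1: 0+3800+31·34·4=8016; k=2: 26350+400+31·25·4=29850; k=3: 7616+0+31·4·4=8112 → min 8016 | M2..M5: k=2: 0+3900+34·25·35=33650; k=3: 3400+560+34·4·35=8720; k=4: 3800+0+34·4·35=8560 → min 8560.
Length 5: M1..M5: k=1: 0+8560+31·34·35=45450; k=2: 26350+3900+31·25·35=57375; k=3: 7616+560+31·4·35=12516; k=4: 8016+0+31·4·35=12356 → min 12356.
Optimal order: ((M1 (M2 (M3 M4))) M5) with cost 12356.

12356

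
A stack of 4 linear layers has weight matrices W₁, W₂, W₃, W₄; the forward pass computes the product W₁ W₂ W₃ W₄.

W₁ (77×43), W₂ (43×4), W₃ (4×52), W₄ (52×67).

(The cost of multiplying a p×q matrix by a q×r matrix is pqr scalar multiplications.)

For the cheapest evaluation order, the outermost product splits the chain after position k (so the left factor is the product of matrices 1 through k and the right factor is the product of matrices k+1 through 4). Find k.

Adjacent pairs: W₁W₂ = 77·43·4 = 13244; W₂W₃ = 43·4·52 = 8944; W₃W₄ = 4·52·67 = 13936.
Length 3: W₁..W₃: k=1: 0+8944+77·43·52=181116; k=2: 13244+0+77·4·52=29260 → min 29260 | W₂..W₄: k=2: 0+13936+43·4·67=25460; k=3: 8944+0+43·52·67=158756 → min 25460.
Top-level splits: k=1: (W₁..W₁)·(W₂..W₄) → 0+25460+77·43·67 = 247297; k=2: (W₁..W₂)·(W₃..W₄) → 13244+13936+77·4·67 = 47816; k=3: (W₁..W₃)·(W₄..W₄) → 29260+0+77·52·67 = 297528.
Best split is after W₂, i.e. k = 2.

2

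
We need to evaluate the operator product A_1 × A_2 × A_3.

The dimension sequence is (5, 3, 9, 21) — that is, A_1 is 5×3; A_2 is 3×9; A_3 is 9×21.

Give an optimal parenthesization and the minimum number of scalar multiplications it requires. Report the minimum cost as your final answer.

(A_1 × (A_2 × A_3)): cost 882.
((A_1 × A_2) × A_3): cost 1080.
Optimal: (A_1 × (A_2 × A_3)) with cost 882.

882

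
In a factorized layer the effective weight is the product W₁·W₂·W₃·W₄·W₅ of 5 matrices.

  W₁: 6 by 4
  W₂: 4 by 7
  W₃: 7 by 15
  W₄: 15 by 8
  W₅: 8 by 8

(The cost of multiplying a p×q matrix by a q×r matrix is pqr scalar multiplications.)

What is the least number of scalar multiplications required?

1348

Adjacent pairs: W₁W₂ = 6·4·7 = 168; W₂W₃ = 4·7·15 = 420; W₃W₄ = 7·15·8 = 840; W₄W₅ = 15·8·8 = 960.
Length 3: W₁..W₃: k=1: 0+420+6·4·15=780; k=2: 168+0+6·7·15=798 → min 780 | W₂..W₄: k=2: 0+840+4·7·8=1064; k=3: 420+0+4·15·8=900 → min 900 | W₃..W₅: k=3: 0+960+7·15·8=1800; k=4: 840+0+7·8·8=1288 → min 1288.
Length 4: W₁..W₄: k=1: 0+900+6·4·8=1092; k=2: 168+840+6·7·8=1344; k=3: 780+0+6·15·8=1500 → min 1092 | W₂..W₅: k=2: 0+1288+4·7·8=1512; k=3: 420+960+4·15·8=1860; k=4: 900+0+4·8·8=1156 → min 1156.
Length 5: W₁..W₅: k=1: 0+1156+6·4·8=1348; k=2: 168+1288+6·7·8=1792; k=3: 780+960+6·15·8=2460; k=4: 1092+0+6·8·8=1476 → min 1348.
Optimal order: (W₁·(((W₂·W₃)·W₄)·W₅)) with cost 1348.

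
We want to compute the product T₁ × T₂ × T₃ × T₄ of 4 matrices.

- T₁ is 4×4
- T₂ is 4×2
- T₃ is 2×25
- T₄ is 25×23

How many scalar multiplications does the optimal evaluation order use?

1366

Adjacent pairs: T₁T₂ = 4·4·2 = 32; T₂T₃ = 4·2·25 = 200; T₃T₄ = 2·25·23 = 1150.
Length 3: T₁..T₃: k=1: 0+200+4·4·25=600; k=2: 32+0+4·2·25=232 → min 232 | T₂..T₄: k=2: 0+1150+4·2·23=1334; k=3: 200+0+4·25·23=2500 → min 1334.
Length 4: T₁..T₄: k=1: 0+1334+4·4·23=1702; k=2: 32+1150+4·2·23=1366; k=3: 232+0+4·25·23=2532 → min 1366.
Optimal order: ((T₁ × T₂) × (T₃ × T₄)) with cost 1366.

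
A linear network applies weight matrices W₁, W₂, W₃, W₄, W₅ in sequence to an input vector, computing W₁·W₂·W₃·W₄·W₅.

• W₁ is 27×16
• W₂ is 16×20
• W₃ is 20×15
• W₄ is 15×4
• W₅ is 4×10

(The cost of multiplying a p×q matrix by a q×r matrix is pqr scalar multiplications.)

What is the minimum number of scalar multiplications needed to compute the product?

Adjacent pairs: W₁W₂ = 27·16·20 = 8640; W₂W₃ = 16·20·15 = 4800; W₃W₄ = 20·15·4 = 1200; W₄W₅ = 15·4·10 = 600.
Length 3: W₁..W₃: k=1: 0+4800+27·16·15=11280; k=2: 8640+0+27·20·15=16740 → min 11280 | W₂..W₄: k=2: 0+1200+16·20·4=2480; k=3: 4800+0+16·15·4=5760 → min 2480 | W₃..W₅: k=3: 0+600+20·15·10=3600; k=4: 1200+0+20·4·10=2000 → min 2000.
Length 4: W₁..W₄: k=1: 0+2480+27·16·4=4208; k=2: 8640+1200+27·20·4=12000; k=3: 11280+0+27·15·4=12900 → min 4208 | W₂..W₅: k=2: 0+2000+16·20·10=5200; k=3: 4800+600+16·15·10=7800; k=4: 2480+0+16·4·10=3120 → min 3120.
Length 5: W₁..W₅: k=1: 0+3120+27·16·10=7440; k=2: 8640+2000+27·20·10=16040; k=3: 11280+600+27·15·10=15930; k=4: 4208+0+27·4·10=5288 → min 5288.
Optimal order: ((W₁·(W₂·(W₃·W₄)))·W₅) with cost 5288.

5288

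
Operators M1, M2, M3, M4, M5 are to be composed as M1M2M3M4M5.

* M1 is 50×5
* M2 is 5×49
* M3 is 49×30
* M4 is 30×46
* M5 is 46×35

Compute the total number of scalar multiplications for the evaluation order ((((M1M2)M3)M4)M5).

235250

(M1M2): 50×5 by 5×49 → 50×49, cost 50·5·49 = 12250
((M1M2)M3): 50×49 by 49×30 → 50×30, cost 50·49·30 = 73500; cumulative 85750
(((M1M2)M3)M4): 50×30 by 30×46 → 50×46, cost 50·30·46 = 69000; cumulative 154750
((((M1M2)M3)M4)M5): 50×46 by 46×35 → 50×35, cost 50·46·35 = 80500; cumulative 235250
Total: 235250 scalar multiplications.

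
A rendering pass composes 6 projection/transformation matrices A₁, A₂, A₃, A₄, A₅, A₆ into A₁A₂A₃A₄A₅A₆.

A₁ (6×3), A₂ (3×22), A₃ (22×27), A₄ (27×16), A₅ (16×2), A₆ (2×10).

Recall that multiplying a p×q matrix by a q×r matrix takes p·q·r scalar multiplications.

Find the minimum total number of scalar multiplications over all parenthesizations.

Adjacent pairs: A₁A₂ = 6·3·22 = 396; A₂A₃ = 3·22·27 = 1782; A₃A₄ = 22·27·16 = 9504; A₄A₅ = 27·16·2 = 864; A₅A₆ = 16·2·10 = 320.
Length 3: A₁..A₃: k=1: 0+1782+6·3·27=2268; k=2: 396+0+6·22·27=3960 → min 2268 | A₂..A₄: k=2: 0+9504+3·22·16=10560; k=3: 1782+0+3·27·16=3078 → min 3078 | A₃..A₅: k=3: 0+864+22·27·2=2052; k=4: 9504+0+22·16·2=10208 → min 2052 | A₄..A₆: k=4: 0+320+27·16·10=4640; k=5: 864+0+27·2·10=1404 → min 1404.
Length 4: A₁..A₄: k=1: 0+3078+6·3·16=3366; k=2: 396+9504+6·22·16=12012; k=3: 2268+0+6·27·16=4860 → min 3366 | A₂..A₅: k=2: 0+2052+3·22·2=2184; k=3: 1782+864+3·27·2=2808; k=4: 3078+0+3·16·2=3174 → min 2184 | A₃..A₆: k=3: 0+1404+22·27·10=7344; k=4: 9504+320+22·16·10=13344; k=5: 2052+0+22·2·10=2492 → min 2492.
Length 5: A₁..A₅: k=1: 0+2184+6·3·2=2220; k=2: 396+2052+6·22·2=2712; k=3: 2268+864+6·27·2=3456; k=4: 3366+0+6·16·2=3558 → min 2220 | A₂..A₆: k=2: 0+2492+3·22·10=3152; k=3: 1782+1404+3·27·10=3996; k=4: 3078+320+3·16·10=3878; k=5: 2184+0+3·2·10=2244 → min 2244.
Length 6: A₁..A₆: k=1: 0+2244+6·3·10=2424; k=2: 396+2492+6·22·10=4208; k=3: 2268+1404+6·27·10=5292; k=4: 3366+320+6·16·10=4646; k=5: 2220+0+6·2·10=2340 → min 2340.
Optimal order: ((A₁(A₂(A₃(A₄A₅))))A₆) with cost 2340.

2340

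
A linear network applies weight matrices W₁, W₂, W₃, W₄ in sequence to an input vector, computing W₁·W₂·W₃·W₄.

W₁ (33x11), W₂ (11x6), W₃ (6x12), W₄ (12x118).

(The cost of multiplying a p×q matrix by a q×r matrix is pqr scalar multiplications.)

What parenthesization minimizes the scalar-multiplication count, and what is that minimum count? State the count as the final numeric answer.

Adjacent pairs: W₁W₂ = 33·11·6 = 2178; W₂W₃ = 11·6·12 = 792; W₃W₄ = 6·12·118 = 8496.
Length 3: W₁..W₃: k=1: 0+792+33·11·12=5148; k=2: 2178+0+33·6·12=4554 → min 4554 | W₂..W₄: k=2: 0+8496+11·6·118=16284; k=3: 792+0+11·12·118=16368 → min 16284.
Length 4: W₁..W₄: k=1: 0+16284+33·11·118=59118; k=2: 2178+8496+33·6·118=34038; k=3: 4554+0+33·12·118=51282 → min 34038.
Optimal parenthesization: ((W₁·W₂)·(W₃·W₄)) with cost 34038.

34038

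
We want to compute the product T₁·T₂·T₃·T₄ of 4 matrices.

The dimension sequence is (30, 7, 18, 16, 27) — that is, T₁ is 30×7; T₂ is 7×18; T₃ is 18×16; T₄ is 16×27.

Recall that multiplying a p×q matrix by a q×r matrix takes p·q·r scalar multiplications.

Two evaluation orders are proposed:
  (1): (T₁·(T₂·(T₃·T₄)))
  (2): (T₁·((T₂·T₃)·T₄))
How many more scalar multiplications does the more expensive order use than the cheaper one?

6138

Order (1) = (T₁·(T₂·(T₃·T₄))): (T₃·T₄): 18×16 by 16×27 → 18×27, cost 18·16·27 = 7776; (T₂·(T₃·T₄)): 7×18 by 18×27 → 7×27, cost 7·18·27 = 3402; cumulative 11178; (T₁·(T₂·(T₃·T₄))): 30×7 by 7×27 → 30×27, cost 30·7·27 = 5670; cumulative 16848. Total 16848.
Order (2) = (T₁·((T₂·T₃)·T₄)): (T₂·T₃): 7×18 by 18×16 → 7×16, cost 7·18·16 = 2016; ((T₂·T₃)·T₄): 7×16 by 16×27 → 7×27, cost 7·16·27 = 3024; cumulative 5040; (T₁·((T₂·T₃)·T₄)): 30×7 by 7×27 → 30×27, cost 30·7·27 = 5670; cumulative 10710. Total 10710.
Difference: |16848 − 10710| = 6138.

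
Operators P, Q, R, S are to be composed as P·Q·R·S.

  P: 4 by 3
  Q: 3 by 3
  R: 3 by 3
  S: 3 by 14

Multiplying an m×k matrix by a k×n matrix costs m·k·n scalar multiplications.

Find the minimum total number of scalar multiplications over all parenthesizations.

Adjacent pairs: PQ = 4·3·3 = 36; QR = 3·3·3 = 27; RS = 3·3·14 = 126.
Length 3: P..R: k=1: 0+27+4·3·3=63; k=2: 36+0+4·3·3=72 → min 63 | Q..S: k=2: 0+126+3·3·14=252; k=3: 27+0+3·3·14=153 → min 153.
Length 4: P..S: k=1: 0+153+4·3·14=321; k=2: 36+126+4·3·14=330; k=3: 63+0+4·3·14=231 → min 231.
Optimal order: ((P·(Q·R))·S) with cost 231.

231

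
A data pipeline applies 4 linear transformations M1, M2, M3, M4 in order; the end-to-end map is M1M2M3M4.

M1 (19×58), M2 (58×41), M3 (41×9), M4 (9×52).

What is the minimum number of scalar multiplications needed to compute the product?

40212

Adjacent pairs: M1M2 = 19·58·41 = 45182; M2M3 = 58·41·9 = 21402; M3M4 = 41·9·52 = 19188.
Length 3: M1..M3: k=1: 0+21402+19·58·9=31320; k=2: 45182+0+19·41·9=52193 → min 31320 | M2..M4: k=2: 0+19188+58·41·52=142844; k=3: 21402+0+58·9·52=48546 → min 48546.
Length 4: M1..M4: k=1: 0+48546+19·58·52=105850; k=2: 45182+19188+19·41·52=104878; k=3: 31320+0+19·9·52=40212 → min 40212.
Optimal order: ((M1(M2M3))M4) with cost 40212.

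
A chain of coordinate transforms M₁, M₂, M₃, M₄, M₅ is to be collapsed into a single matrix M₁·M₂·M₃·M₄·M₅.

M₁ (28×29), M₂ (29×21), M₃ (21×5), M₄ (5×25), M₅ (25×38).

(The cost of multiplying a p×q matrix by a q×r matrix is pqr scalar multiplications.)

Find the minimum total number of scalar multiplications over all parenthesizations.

17175

Adjacent pairs: M₁M₂ = 28·29·21 = 17052; M₂M₃ = 29·21·5 = 3045; M₃M₄ = 21·5·25 = 2625; M₄M₅ = 5·25·38 = 4750.
Length 3: M₁..M₃: k=1: 0+3045+28·29·5=7105; k=2: 17052+0+28·21·5=19992 → min 7105 | M₂..M₄: k=2: 0+2625+29·21·25=17850; k=3: 3045+0+29·5·25=6670 → min 6670 | M₃..M₅: k=3: 0+4750+21·5·38=8740; k=4: 2625+0+21·25·38=22575 → min 8740.
Length 4: M₁..M₄: k=1: 0+6670+28·29·25=26970; k=2: 17052+2625+28·21·25=34377; k=3: 7105+0+28·5·25=10605 → min 10605 | M₂..M₅: k=2: 0+8740+29·21·38=31882; k=3: 3045+4750+29·5·38=13305; k=4: 6670+0+29·25·38=34220 → min 13305.
Length 5: M₁..M₅: k=1: 0+13305+28·29·38=44161; k=2: 17052+8740+28·21·38=48136; k=3: 7105+4750+28·5·38=17175; k=4: 10605+0+28·25·38=37205 → min 17175.
Optimal order: ((M₁·(M₂·M₃))·(M₄·M₅)) with cost 17175.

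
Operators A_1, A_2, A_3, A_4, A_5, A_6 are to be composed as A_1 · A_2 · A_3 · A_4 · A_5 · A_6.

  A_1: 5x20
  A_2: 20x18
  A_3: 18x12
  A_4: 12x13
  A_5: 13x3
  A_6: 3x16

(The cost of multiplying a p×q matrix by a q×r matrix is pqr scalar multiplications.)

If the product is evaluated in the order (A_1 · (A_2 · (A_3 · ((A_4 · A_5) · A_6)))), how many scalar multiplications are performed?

(A_4 · A_5): 12×13 by 13×3 → 12×3, cost 12·13·3 = 468
((A_4 · A_5) · A_6): 12×3 by 3×16 → 12×16, cost 12·3·16 = 576; cumulative 1044
(A_3 · ((A_4 · A_5) · A_6)): 18×12 by 12×16 → 18×16, cost 18·12·16 = 3456; cumulative 4500
(A_2 · (A_3 · ((A_4 · A_5) · A_6))): 20×18 by 18×16 → 20×16, cost 20·18·16 = 5760; cumulative 10260
(A_1 · (A_2 · (A_3 · ((A_4 · A_5) · A_6)))): 5×20 by 20×16 → 5×16, cost 5·20·16 = 1600; cumulative 11860
Total: 11860 scalar multiplications.

11860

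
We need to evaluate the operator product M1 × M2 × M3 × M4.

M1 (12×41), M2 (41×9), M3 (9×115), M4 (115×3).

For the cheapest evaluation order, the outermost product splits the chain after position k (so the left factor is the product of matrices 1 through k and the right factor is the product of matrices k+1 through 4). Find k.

Adjacent pairs: M1M2 = 12·41·9 = 4428; M2M3 = 41·9·115 = 42435; M3M4 = 9·115·3 = 3105.
Length 3: M1..M3: k=1: 0+42435+12·41·115=99015; k=2: 4428+0+12·9·115=16848 → min 16848 | M2..M4: k=2: 0+3105+41·9·3=4212; k=3: 42435+0+41·115·3=56580 → min 4212.
Top-level splits: k=1: (M1..M1)·(M2..M4) → 0+4212+12·41·3 = 5688; k=2: (M1..M2)·(M3..M4) → 4428+3105+12·9·3 = 7857; k=3: (M1..M3)·(M4..M4) → 16848+0+12·115·3 = 20988.
Best split is after M1, i.e. k = 1.

1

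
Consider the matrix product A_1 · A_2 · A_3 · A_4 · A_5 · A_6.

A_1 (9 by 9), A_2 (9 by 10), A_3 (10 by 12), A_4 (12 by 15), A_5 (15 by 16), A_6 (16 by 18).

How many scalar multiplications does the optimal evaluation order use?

8262

Adjacent pairs: A_1A_2 = 9·9·10 = 810; A_2A_3 = 9·10·12 = 1080; A_3A_4 = 10·12·15 = 1800; A_4A_5 = 12·15·16 = 2880; A_5A_6 = 15·16·18 = 4320.
Length 3: A_1..A_3: k=1: 0+1080+9·9·12=2052; k=2: 810+0+9·10·12=1890 → min 1890 | A_2..A_4: k=2: 0+1800+9·10·15=3150; k=3: 1080+0+9·12·15=2700 → min 2700 | A_3..A_5: k=3: 0+2880+10·12·16=4800; k=4: 1800+0+10·15·16=4200 → min 4200 | A_4..A_6: k=4: 0+4320+12·15·18=7560; k=5: 2880+0+12·16·18=6336 → min 6336.
Length 4: A_1..A_4: k=1: 0+2700+9·9·15=3915; k=2: 810+1800+9·10·15=3960; k=3: 1890+0+9·12·15=3510 → min 3510 | A_2..A_5: k=2: 0+4200+9·10·16=5640; k=3: 1080+2880+9·12·16=5688; k=4: 2700+0+9·15·16=4860 → min 4860 | A_3..A_6: k=3: 0+6336+10·12·18=8496; k=4: 1800+4320+10·15·18=8820; k=5: 4200+0+10·16·18=7080 → min 7080.
Length 5: A_1..A_5: k=1: 0+4860+9·9·16=6156; k=2: 810+4200+9·10·16=6450; k=3: 1890+2880+9·12·16=6498; k=4: 3510+0+9·15·16=5670 → min 5670 | A_2..A_6: k=2: 0+7080+9·10·18=8700; k=3: 1080+6336+9·12·18=9360; k=4: 2700+4320+9·15·18=9450; k=5: 4860+0+9·16·18=7452 → min 7452.
Length 6: A_1..A_6: k=1: 0+7452+9·9·18=8910; k=2: 810+7080+9·10·18=9510; k=3: 1890+6336+9·12·18=10170; k=4: 3510+4320+9·15·18=10260; k=5: 5670+0+9·16·18=8262 → min 8262.
Optimal order: (((((A_1 · A_2) · A_3) · A_4) · A_5) · A_6) with cost 8262.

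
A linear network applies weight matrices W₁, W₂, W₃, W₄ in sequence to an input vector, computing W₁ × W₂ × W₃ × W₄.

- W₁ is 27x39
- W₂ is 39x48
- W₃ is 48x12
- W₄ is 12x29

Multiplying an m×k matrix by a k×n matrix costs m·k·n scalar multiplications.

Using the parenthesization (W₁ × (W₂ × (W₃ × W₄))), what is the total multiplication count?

101529

(W₃ × W₄): 48×12 by 12×29 → 48×29, cost 48·12·29 = 16704
(W₂ × (W₃ × W₄)): 39×48 by 48×29 → 39×29, cost 39·48·29 = 54288; cumulative 70992
(W₁ × (W₂ × (W₃ × W₄))): 27×39 by 39×29 → 27×29, cost 27·39·29 = 30537; cumulative 101529
Total: 101529 scalar multiplications.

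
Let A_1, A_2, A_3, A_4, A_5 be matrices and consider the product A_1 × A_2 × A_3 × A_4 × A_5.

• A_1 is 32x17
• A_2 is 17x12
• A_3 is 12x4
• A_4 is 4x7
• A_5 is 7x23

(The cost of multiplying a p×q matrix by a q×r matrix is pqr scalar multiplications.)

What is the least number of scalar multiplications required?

6580

Adjacent pairs: A_1A_2 = 32·17·12 = 6528; A_2A_3 = 17·12·4 = 816; A_3A_4 = 12·4·7 = 336; A_4A_5 = 4·7·23 = 644.
Length 3: A_1..A_3: k=1: 0+816+32·17·4=2992; k=2: 6528+0+32·12·4=8064 → min 2992 | A_2..A_4: k=2: 0+336+17·12·7=1764; k=3: 816+0+17·4·7=1292 → min 1292 | A_3..A_5: k=3: 0+644+12·4·23=1748; k=4: 336+0+12·7·23=2268 → min 1748.
Length 4: A_1..A_4: k=1: 0+1292+32·17·7=5100; k=2: 6528+336+32·12·7=9552; k=3: 2992+0+32·4·7=3888 → min 3888 | A_2..A_5: k=2: 0+1748+17·12·23=6440; k=3: 816+644+17·4·23=3024; k=4: 1292+0+17·7·23=4029 → min 3024.
Length 5: A_1..A_5: k=1: 0+3024+32·17·23=15536; k=2: 6528+1748+32·12·23=17108; k=3: 2992+644+32·4·23=6580; k=4: 3888+0+32·7·23=9040 → min 6580.
Optimal order: ((A_1 × (A_2 × A_3)) × (A_4 × A_5)) with cost 6580.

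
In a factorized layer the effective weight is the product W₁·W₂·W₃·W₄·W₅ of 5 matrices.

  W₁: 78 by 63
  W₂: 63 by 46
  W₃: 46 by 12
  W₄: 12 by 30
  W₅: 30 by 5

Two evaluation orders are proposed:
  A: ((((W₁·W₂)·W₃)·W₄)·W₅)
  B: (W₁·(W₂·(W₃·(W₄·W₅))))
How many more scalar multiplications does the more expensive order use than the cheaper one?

265260

Order A = ((((W₁·W₂)·W₃)·W₄)·W₅): (W₁·W₂): 78×63 by 63×46 → 78×46, cost 78·63·46 = 226044; ((W₁·W₂)·W₃): 78×46 by 46×12 → 78×12, cost 78·46·12 = 43056; cumulative 269100; (((W₁·W₂)·W₃)·W₄): 78×12 by 12×30 → 78×30, cost 78·12·30 = 28080; cumulative 297180; ((((W₁·W₂)·W₃)·W₄)·W₅): 78×30 by 30×5 → 78×5, cost 78·30·5 = 11700; cumulative 308880. Total 308880.
Order B = (W₁·(W₂·(W₃·(W₄·W₅)))): (W₄·W₅): 12×30 by 30×5 → 12×5, cost 12·30·5 = 1800; (W₃·(W₄·W₅)): 46×12 by 12×5 → 46×5, cost 46·12·5 = 2760; cumulative 4560; (W₂·(W₃·(W₄·W₅))): 63×46 by 46×5 → 63×5, cost 63·46·5 = 14490; cumulative 19050; (W₁·(W₂·(W₃·(W₄·W₅)))): 78×63 by 63×5 → 78×5, cost 78·63·5 = 24570; cumulative 43620. Total 43620.
Difference: |308880 − 43620| = 265260.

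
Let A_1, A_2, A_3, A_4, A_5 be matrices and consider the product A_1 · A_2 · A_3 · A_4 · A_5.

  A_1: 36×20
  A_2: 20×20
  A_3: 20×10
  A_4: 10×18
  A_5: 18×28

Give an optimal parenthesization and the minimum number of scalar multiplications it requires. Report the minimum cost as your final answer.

26320

Adjacent pairs: A_1A_2 = 36·20·20 = 14400; A_2A_3 = 20·20·10 = 4000; A_3A_4 = 20·10·18 = 3600; A_4A_5 = 10·18·28 = 5040.
Length 3: A_1..A_3: k=1: 0+4000+36·20·10=11200; k=2: 14400+0+36·20·10=21600 → min 11200 | A_2..A_4: k=2: 0+3600+20·20·18=10800; k=3: 4000+0+20·10·18=7600 → min 7600 | A_3..A_5: k=3: 0+5040+20·10·28=10640; k=4: 3600+0+20·18·28=13680 → min 10640.
Length 4: A_1..A_4: k=1: 0+7600+36·20·18=20560; k=2: 14400+3600+36·20·18=30960; k=3: 11200+0+36·10·18=17680 → min 17680 | A_2..A_5: k=2: 0+10640+20·20·28=21840; k=3: 4000+5040+20·10·28=14640; k=4: 7600+0+20·18·28=17680 → min 14640.
Length 5: A_1..A_5: k=1: 0+14640+36·20·28=34800; k=2: 14400+10640+36·20·28=45200; k=3: 11200+5040+36·10·28=26320; k=4: 17680+0+36·18·28=35824 → min 26320.
Optimal parenthesization: ((A_1 · (A_2 · A_3)) · (A_4 · A_5)) with cost 26320.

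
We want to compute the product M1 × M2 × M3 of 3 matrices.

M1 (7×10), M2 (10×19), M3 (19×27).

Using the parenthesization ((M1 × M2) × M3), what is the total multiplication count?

4921

(M1 × M2): 7×10 by 10×19 → 7×19, cost 7·10·19 = 1330
((M1 × M2) × M3): 7×19 by 19×27 → 7×27, cost 7·19·27 = 3591; cumulative 4921
Total: 4921 scalar multiplications.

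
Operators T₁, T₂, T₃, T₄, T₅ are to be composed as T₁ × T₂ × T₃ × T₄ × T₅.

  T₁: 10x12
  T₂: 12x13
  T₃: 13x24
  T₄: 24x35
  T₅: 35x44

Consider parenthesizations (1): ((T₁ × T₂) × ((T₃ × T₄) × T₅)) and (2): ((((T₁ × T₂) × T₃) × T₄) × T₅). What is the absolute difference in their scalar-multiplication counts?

Order (1) = ((T₁ × T₂) × ((T₃ × T₄) × T₅)): (T₁ × T₂): 10×12 by 12×13 → 10×13, cost 10·12·13 = 1560; (T₃ × T₄): 13×24 by 24×35 → 13×35, cost 13·24·35 = 10920; ((T₃ × T₄) × T₅): 13×35 by 35×44 → 13×44, cost 13·35·44 = 20020; cumulative 30940; ((T₁ × T₂) × ((T₃ × T₄) × T₅)): 10×13 by 13×44 → 10×44, cost 10·13·44 = 5720; cumulative 38220. Total 38220.
Order (2) = ((((T₁ × T₂) × T₃) × T₄) × T₅): (T₁ × T₂): 10×12 by 12×13 → 10×13, cost 10·12·13 = 1560; ((T₁ × T₂) × T₃): 10×13 by 13×24 → 10×24, cost 10·13·24 = 3120; cumulative 4680; (((T₁ × T₂) × T₃) × T₄): 10×24 by 24×35 → 10×35, cost 10·24·35 = 8400; cumulative 13080; ((((T₁ × T₂) × T₃) × T₄) × T₅): 10×35 by 35×44 → 10×44, cost 10·35·44 = 15400; cumulative 28480. Total 28480.
Difference: |38220 − 28480| = 9740.

9740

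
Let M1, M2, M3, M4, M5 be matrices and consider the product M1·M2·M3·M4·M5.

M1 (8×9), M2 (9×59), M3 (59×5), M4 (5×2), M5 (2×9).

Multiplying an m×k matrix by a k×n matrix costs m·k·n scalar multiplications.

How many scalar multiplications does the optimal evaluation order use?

1940

Adjacent pairs: M1M2 = 8·9·59 = 4248; M2M3 = 9·59·5 = 2655; M3M4 = 59·5·2 = 590; M4M5 = 5·2·9 = 90.
Length 3: M1..M3: k=1: 0+2655+8·9·5=3015; k=2: 4248+0+8·59·5=6608 → min 3015 | M2..M4: k=2: 0+590+9·59·2=1652; k=3: 2655+0+9·5·2=2745 → min 1652 | M3..M5: k=3: 0+90+59·5·9=2745; k=4: 590+0+59·2·9=1652 → min 1652.
Length 4: M1..M4: k=1: 0+1652+8·9·2=1796; k=2: 4248+590+8·59·2=5782; k=3: 3015+0+8·5·2=3095 → min 1796 | M2..M5: k=2: 0+1652+9·59·9=6431; k=3: 2655+90+9·5·9=3150; k=4: 1652+0+9·2·9=1814 → min 1814.
Length 5: M1..M5: k=1: 0+1814+8·9·9=2462; k=2: 4248+1652+8·59·9=10148; k=3: 3015+90+8·5·9=3465; k=4: 1796+0+8·2·9=1940 → min 1940.
Optimal order: ((M1·(M2·(M3·M4)))·M5) with cost 1940.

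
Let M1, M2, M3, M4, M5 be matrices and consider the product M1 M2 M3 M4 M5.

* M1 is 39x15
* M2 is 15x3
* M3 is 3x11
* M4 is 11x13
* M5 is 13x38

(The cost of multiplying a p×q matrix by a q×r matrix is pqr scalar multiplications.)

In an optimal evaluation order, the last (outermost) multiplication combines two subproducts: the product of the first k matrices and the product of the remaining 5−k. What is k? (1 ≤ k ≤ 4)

2

Adjacent pairs: M1M2 = 39·15·3 = 1755; M2M3 = 15·3·11 = 495; M3M4 = 3·11·13 = 429; M4M5 = 11·13·38 = 5434.
Length 3: M1..M3: k=1: 0+495+39·15·11=6930; k=2: 1755+0+39·3·11=3042 → min 3042 | M2..M4: k=2: 0+429+15·3·13=1014; k=3: 495+0+15·11·13=2640 → min 1014 | M3..M5: k=3: 0+5434+3·11·38=6688; k=4: 429+0+3·13·38=1911 → min 1911.
Length 4: M1..M4: k=1: 0+1014+39·15·13=8619; k=2: 1755+429+39·3·13=3705; k=3: 3042+0+39·11·13=8619 → min 3705 | M2..M5: k=2: 0+1911+15·3·38=3621; k=3: 495+5434+15·11·38=12199; k=4: 1014+0+15·13·38=8424 → min 3621.
Top-level splits: k=1: (M1..M1)·(M2..M5) → 0+3621+39·15·38 = 25851; k=2: (M1..M2)·(M3..M5) → 1755+1911+39·3·38 = 8112; k=3: (M1..M3)·(M4..M5) → 3042+5434+39·11·38 = 24778; k=4: (M1..M4)·(M5..M5) → 3705+0+39·13·38 = 22971.
Best split is after M2, i.e. k = 2.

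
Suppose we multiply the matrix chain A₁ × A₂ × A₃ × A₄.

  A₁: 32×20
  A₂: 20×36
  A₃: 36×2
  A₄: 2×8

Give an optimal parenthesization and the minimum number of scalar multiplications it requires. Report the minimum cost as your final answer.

3232

Adjacent pairs: A₁A₂ = 32·20·36 = 23040; A₂A₃ = 20·36·2 = 1440; A₃A₄ = 36·2·8 = 576.
Length 3: A₁..A₃: k=1: 0+1440+32·20·2=2720; k=2: 23040+0+32·36·2=25344 → min 2720 | A₂..A₄: k=2: 0+576+20·36·8=6336; k=3: 1440+0+20·2·8=1760 → min 1760.
Length 4: A₁..A₄: k=1: 0+1760+32·20·8=6880; k=2: 23040+576+32·36·8=32832; k=3: 2720+0+32·2·8=3232 → min 3232.
Optimal parenthesization: ((A₁ × (A₂ × A₃)) × A₄) with cost 3232.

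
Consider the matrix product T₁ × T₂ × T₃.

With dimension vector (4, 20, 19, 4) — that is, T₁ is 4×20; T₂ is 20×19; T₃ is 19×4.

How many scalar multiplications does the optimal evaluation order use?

1824

Order (T₁ × (T₂ × T₃)): (T₂ × T₃): 20×19 by 19×4 → 20×4, cost 20·19·4 = 1520; (T₁ × (T₂ × T₃)): 4×20 by 20×4 → 4×4, cost 4·20·4 = 320; cumulative 1840. Total 1840.
Order ((T₁ × T₂) × T₃): (T₁ × T₂): 4×20 by 20×19 → 4×19, cost 4·20·19 = 1520; ((T₁ × T₂) × T₃): 4×19 by 19×4 → 4×4, cost 4·19·4 = 304; cumulative 1824. Total 1824.
Minimum: 1824.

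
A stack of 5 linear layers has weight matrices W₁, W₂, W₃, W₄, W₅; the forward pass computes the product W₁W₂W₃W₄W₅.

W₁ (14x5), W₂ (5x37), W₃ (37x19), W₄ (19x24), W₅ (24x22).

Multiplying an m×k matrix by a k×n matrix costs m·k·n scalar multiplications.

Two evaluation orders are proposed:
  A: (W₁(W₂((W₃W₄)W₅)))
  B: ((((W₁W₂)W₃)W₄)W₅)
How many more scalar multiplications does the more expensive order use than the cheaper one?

Order A = (W₁(W₂((W₃W₄)W₅))): (W₃W₄): 37×19 by 19×24 → 37×24, cost 37·19·24 = 16872; ((W₃W₄)W₅): 37×24 by 24×22 → 37×22, cost 37·24·22 = 19536; cumulative 36408; (W₂((W₃W₄)W₅)): 5×37 by 37×22 → 5×22, cost 5·37·22 = 4070; cumulative 40478; (W₁(W₂((W₃W₄)W₅))): 14×5 by 5×22 → 14×22, cost 14·5·22 = 1540; cumulative 42018. Total 42018.
Order B = ((((W₁W₂)W₃)W₄)W₅): (W₁W₂): 14×5 by 5×37 → 14×37, cost 14·5·37 = 2590; ((W₁W₂)W₃): 14×37 by 37×19 → 14×19, cost 14·37·19 = 9842; cumulative 12432; (((W₁W₂)W₃)W₄): 14×19 by 19×24 → 14×24, cost 14·19·24 = 6384; cumulative 18816; ((((W₁W₂)W₃)W₄)W₅): 14×24 by 24×22 → 14×22, cost 14·24·22 = 7392; cumulative 26208. Total 26208.
Difference: |42018 − 26208| = 15810.

15810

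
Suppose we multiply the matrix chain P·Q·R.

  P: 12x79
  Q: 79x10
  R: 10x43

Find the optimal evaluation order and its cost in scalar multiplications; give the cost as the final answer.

(P·(Q·R)): cost 74734.
((P·Q)·R): cost 14640.
Optimal: ((P·Q)·R) with cost 14640.

14640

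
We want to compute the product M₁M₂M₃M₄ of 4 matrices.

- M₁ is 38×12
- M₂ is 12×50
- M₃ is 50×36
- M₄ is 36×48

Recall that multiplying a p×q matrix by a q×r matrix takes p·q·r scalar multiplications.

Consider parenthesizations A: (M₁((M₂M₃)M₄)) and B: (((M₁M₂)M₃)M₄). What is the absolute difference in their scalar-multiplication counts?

92640

Order A = (M₁((M₂M₃)M₄)): (M₂M₃): 12×50 by 50×36 → 12×36, cost 12·50·36 = 21600; ((M₂M₃)M₄): 12×36 by 36×48 → 12×48, cost 12·36·48 = 20736; cumulative 42336; (M₁((M₂M₃)M₄)): 38×12 by 12×48 → 38×48, cost 38·12·48 = 21888; cumulative 64224. Total 64224.
Order B = (((M₁M₂)M₃)M₄): (M₁M₂): 38×12 by 12×50 → 38×50, cost 38·12·50 = 22800; ((M₁M₂)M₃): 38×50 by 50×36 → 38×36, cost 38·50·36 = 68400; cumulative 91200; (((M₁M₂)M₃)M₄): 38×36 by 36×48 → 38×48, cost 38·36·48 = 65664; cumulative 156864. Total 156864.
Difference: |64224 − 156864| = 92640.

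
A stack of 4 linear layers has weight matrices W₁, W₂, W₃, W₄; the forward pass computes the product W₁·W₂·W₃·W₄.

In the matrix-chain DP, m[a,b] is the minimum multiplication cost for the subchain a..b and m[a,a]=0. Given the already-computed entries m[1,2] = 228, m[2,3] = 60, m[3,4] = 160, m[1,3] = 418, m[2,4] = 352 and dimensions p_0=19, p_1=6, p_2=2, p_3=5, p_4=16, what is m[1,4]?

m[1,4] = min over k∈[1,3] of m[1,k]+m[k+1,4]+p_{0}·p_k·p_{4}.
k=1: 0 + 352 + 19·6·16 = 2176; k=2: 228 + 160 + 19·2·16 = 996; k=3: 418 + 0 + 19·5·16 = 1938.
Minimum: 996 at k=2.

996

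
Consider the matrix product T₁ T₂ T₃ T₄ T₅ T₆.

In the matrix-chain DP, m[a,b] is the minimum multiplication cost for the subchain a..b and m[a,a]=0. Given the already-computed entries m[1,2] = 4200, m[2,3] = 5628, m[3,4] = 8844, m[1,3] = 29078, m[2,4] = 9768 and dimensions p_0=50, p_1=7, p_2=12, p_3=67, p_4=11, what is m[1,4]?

m[1,4] = min over k∈[1,3] of m[1,k]+m[k+1,4]+p_{0}·p_k·p_{4}.
k=1: 0 + 9768 + 50·7·11 = 13618; k=2: 4200 + 8844 + 50·12·11 = 19644; k=3: 29078 + 0 + 50·67·11 = 65928.
Minimum: 13618 at k=1.

13618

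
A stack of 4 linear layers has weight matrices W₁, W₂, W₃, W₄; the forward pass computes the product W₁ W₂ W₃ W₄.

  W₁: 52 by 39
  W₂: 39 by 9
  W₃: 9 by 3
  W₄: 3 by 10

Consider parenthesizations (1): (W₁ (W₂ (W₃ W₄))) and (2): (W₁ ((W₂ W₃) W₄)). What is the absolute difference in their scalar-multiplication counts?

1557

Order (1) = (W₁ (W₂ (W₃ W₄))): (W₃ W₄): 9×3 by 3×10 → 9×10, cost 9·3·10 = 270; (W₂ (W₃ W₄)): 39×9 by 9×10 → 39×10, cost 39·9·10 = 3510; cumulative 3780; (W₁ (W₂ (W₃ W₄))): 52×39 by 39×10 → 52×10, cost 52·39·10 = 20280; cumulative 24060. Total 24060.
Order (2) = (W₁ ((W₂ W₃) W₄)): (W₂ W₃): 39×9 by 9×3 → 39×3, cost 39·9·3 = 1053; ((W₂ W₃) W₄): 39×3 by 3×10 → 39×10, cost 39·3·10 = 1170; cumulative 2223; (W₁ ((W₂ W₃) W₄)): 52×39 by 39×10 → 52×10, cost 52·39·10 = 20280; cumulative 22503. Total 22503.
Difference: |24060 − 22503| = 1557.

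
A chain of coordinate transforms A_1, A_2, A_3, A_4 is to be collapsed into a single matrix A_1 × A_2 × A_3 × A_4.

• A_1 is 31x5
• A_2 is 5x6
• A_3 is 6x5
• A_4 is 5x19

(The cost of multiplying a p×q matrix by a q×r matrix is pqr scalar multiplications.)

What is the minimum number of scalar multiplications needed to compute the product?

Adjacent pairs: A_1A_2 = 31·5·6 = 930; A_2A_3 = 5·6·5 = 150; A_3A_4 = 6·5·19 = 570.
Length 3: A_1..A_3: k=1: 0+150+31·5·5=925; k=2: 930+0+31·6·5=1860 → min 925 | A_2..A_4: k=2: 0+570+5·6·19=1140; k=3: 150+0+5·5·19=625 → min 625.
Length 4: A_1..A_4: k=1: 0+625+31·5·19=3570; k=2: 930+570+31·6·19=5034; k=3: 925+0+31·5·19=3870 → min 3570.
Optimal order: (A_1 × ((A_2 × A_3) × A_4)) with cost 3570.

3570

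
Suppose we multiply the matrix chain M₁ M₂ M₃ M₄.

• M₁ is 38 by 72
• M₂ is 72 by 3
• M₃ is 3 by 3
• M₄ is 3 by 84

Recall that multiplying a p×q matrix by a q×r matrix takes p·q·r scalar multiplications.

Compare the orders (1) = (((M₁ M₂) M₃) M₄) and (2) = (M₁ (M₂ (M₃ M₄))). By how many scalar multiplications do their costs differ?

Order (1) = (((M₁ M₂) M₃) M₄): (M₁ M₂): 38×72 by 72×3 → 38×3, cost 38·72·3 = 8208; ((M₁ M₂) M₃): 38×3 by 3×3 → 38×3, cost 38·3·3 = 342; cumulative 8550; (((M₁ M₂) M₃) M₄): 38×3 by 3×84 → 38×84, cost 38·3·84 = 9576; cumulative 18126. Total 18126.
Order (2) = (M₁ (M₂ (M₃ M₄))): (M₃ M₄): 3×3 by 3×84 → 3×84, cost 3·3·84 = 756; (M₂ (M₃ M₄)): 72×3 by 3×84 → 72×84, cost 72·3·84 = 18144; cumulative 18900; (M₁ (M₂ (M₃ M₄))): 38×72 by 72×84 → 38×84, cost 38·72·84 = 229824; cumulative 248724. Total 248724.
Difference: |18126 − 248724| = 230598.

230598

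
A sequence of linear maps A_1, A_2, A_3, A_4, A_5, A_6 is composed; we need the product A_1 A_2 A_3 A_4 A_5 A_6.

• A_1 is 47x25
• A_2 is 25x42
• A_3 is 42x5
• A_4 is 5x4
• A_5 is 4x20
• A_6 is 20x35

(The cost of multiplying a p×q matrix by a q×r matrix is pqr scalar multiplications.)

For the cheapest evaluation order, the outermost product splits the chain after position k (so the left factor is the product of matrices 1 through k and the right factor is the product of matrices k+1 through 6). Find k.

Adjacent pairs: A_1A_2 = 47·25·42 = 49350; A_2A_3 = 25·42·5 = 5250; A_3A_4 = 42·5·4 = 840; A_4A_5 = 5·4·20 = 400; A_5A_6 = 4·20·35 = 2800.
Length 3: A_1..A_3: k=1: 0+5250+47·25·5=11125; k=2: 49350+0+47·42·5=59220 → min 11125 | A_2..A_4: k=2: 0+840+25·42·4=5040; k=3: 5250+0+25·5·4=5750 → min 5040 | A_3..A_5: k=3: 0+400+42·5·20=4600; k=4: 840+0+42·4·20=4200 → min 4200 | A_4..A_6: k=4: 0+2800+5·4·35=3500; k=5: 400+0+5·20·35=3900 → min 3500.
Length 4: A_1..A_4: k=1: 0+5040+47·25·4=9740; k=2: 49350+840+47·42·4=58086; k=3: 11125+0+47·5·4=12065 → min 9740 | A_2..A_5: k=2: 0+4200+25·42·20=25200; k=3: 5250+400+25·5·20=8150; k=4: 5040+0+25·4·20=7040 → min 7040 | A_3..A_6: k=3: 0+3500+42·5·35=10850; k=4: 840+2800+42·4·35=9520; k=5: 4200+0+42·20·35=33600 → min 9520.
Length 5: A_1..A_5: k=1: 0+7040+47·25·20=30540; k=2: 49350+4200+47·42·20=93030; k=3: 11125+400+47·5·20=16225; k=4: 9740+0+47·4·20=13500 → min 13500 | A_2..A_6: k=2: 0+9520+25·42·35=46270; k=3: 5250+3500+25·5·35=13125; k=4: 5040+2800+25·4·35=11340; k=5: 7040+0+25·20·35=24540 → min 11340.
Top-level splits: k=1: (A_1..A_1)·(A_2..A_6) → 0+11340+47·25·35 = 52465; k=2: (A_1..A_2)·(A_3..A_6) → 49350+9520+47·42·35 = 127960; k=3: (A_1..A_3)·(A_4..A_6) → 11125+3500+47·5·35 = 22850; k=4: (A_1..A_4)·(A_5..A_6) → 9740+2800+47·4·35 = 19120; k=5: (A_1..A_5)·(A_6..A_6) → 13500+0+47·20·35 = 46400.
Best split is after A_4, i.e. k = 4.

4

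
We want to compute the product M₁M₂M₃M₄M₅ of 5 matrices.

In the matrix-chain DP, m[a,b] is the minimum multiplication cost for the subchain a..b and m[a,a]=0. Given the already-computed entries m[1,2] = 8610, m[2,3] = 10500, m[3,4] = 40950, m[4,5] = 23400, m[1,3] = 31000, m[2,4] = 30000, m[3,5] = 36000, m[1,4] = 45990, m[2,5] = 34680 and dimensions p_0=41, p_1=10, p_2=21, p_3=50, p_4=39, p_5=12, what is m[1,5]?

39600

m[1,5] = min over k∈[1,4] of m[1,k]+m[k+1,5]+p_{0}·p_k·p_{5}.
k=1: 0 + 34680 + 41·10·12 = 39600; k=2: 8610 + 36000 + 41·21·12 = 54942; k=3: 31000 + 23400 + 41·50·12 = 79000; k=4: 45990 + 0 + 41·39·12 = 65178.
Minimum: 39600 at k=1.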